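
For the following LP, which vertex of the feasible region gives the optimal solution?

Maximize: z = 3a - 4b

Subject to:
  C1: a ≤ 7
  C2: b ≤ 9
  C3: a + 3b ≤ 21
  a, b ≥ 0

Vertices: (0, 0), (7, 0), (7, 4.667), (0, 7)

Evaluate the objective at each vertex of the feasible region:
  z(0, 0) = 0
  z(7, 0) = 21  ←
  z(7, 4.667) = 2.333
  z(0, 7) = -28
The maximum is at a = 7, b = 0.

(7, 0)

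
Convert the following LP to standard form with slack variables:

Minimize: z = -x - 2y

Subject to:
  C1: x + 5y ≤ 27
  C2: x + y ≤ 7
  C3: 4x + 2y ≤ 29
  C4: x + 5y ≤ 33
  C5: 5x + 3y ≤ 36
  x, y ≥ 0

min z = -x - 2y

s.t.
  x + 5y + s1 = 27
  x + y + s2 = 7
  4x + 2y + s3 = 29
  x + 5y + s4 = 33
  5x + 3y + s5 = 36
  x, y, s1, s2, s3, s4, s5 ≥ 0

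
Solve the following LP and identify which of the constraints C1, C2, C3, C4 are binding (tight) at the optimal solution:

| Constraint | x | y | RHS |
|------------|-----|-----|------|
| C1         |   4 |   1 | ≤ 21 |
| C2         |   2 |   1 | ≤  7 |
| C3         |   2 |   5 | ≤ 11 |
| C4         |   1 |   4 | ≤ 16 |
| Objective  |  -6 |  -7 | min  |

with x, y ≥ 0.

At x = 3, y = 1, compute slack b - a·x for each constraint:
  C1: 21 − 13 = 8  (slack)
  C2: 7 − 7 = 0  (binding)
  C3: 11 − 11 = 0  (binding)
  C4: 16 − 7 = 9  (slack)

Optimal: x = 3, y = 1
Binding: C2, C3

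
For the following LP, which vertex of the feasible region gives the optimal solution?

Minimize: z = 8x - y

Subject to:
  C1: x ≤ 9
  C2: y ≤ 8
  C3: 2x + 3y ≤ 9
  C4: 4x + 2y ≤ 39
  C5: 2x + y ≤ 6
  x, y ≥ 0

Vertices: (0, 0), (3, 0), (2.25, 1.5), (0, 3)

Evaluate the objective at each vertex of the feasible region:
  z(0, 0) = 0
  z(3, 0) = 24
  z(2.25, 1.5) = 16.5
  z(0, 3) = -3  ←
The minimum is at x = 0, y = 3.

(0, 3)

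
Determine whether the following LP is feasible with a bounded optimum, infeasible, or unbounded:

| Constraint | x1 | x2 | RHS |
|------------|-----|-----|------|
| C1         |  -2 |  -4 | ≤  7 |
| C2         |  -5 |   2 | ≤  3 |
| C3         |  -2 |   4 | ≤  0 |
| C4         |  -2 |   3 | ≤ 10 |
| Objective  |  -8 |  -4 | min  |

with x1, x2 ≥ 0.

Unbounded (objective can decrease without bound)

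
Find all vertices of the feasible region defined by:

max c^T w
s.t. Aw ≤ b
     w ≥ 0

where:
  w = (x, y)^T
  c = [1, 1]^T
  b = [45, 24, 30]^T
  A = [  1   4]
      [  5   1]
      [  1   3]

(0, 0), (4.8, 0), (3, 9), (0, 10)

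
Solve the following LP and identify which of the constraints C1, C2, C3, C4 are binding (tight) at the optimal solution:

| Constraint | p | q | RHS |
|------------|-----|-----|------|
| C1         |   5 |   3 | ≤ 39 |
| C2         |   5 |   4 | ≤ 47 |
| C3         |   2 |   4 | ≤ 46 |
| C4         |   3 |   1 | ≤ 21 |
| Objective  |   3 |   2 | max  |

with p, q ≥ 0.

At p = 3, q = 8, compute slack b - a·x for each constraint:
  C1: 39 − 39 = 0  (binding)
  C2: 47 − 47 = 0  (binding)
  C3: 46 − 38 = 8  (slack)
  C4: 21 − 17 = 4  (slack)

Optimal: p = 3, q = 8
Binding: C1, C2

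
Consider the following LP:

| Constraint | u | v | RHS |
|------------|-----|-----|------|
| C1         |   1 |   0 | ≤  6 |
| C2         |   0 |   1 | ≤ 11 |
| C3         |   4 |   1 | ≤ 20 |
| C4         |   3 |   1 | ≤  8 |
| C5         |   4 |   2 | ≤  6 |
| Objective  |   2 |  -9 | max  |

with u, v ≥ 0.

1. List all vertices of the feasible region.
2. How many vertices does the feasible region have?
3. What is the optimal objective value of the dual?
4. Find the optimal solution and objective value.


1. (0, 0), (1.5, 0), (0, 3)
2. 3
3. 3
4. u = 1.5, v = 0, z = 3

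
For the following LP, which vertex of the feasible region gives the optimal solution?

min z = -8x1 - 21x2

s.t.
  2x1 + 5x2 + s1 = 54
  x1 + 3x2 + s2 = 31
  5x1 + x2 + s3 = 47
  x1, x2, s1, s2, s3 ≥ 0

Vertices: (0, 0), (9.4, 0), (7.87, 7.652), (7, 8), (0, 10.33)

Evaluate the objective at each vertex of the feasible region:
  z(0, 0) = 0
  z(9.4, 0) = -75.2
  z(7.87, 7.652) = -223.7
  z(7, 8) = -224  ←
  z(0, 10.33) = -217
The minimum is at x1 = 7, x2 = 8.

(7, 8)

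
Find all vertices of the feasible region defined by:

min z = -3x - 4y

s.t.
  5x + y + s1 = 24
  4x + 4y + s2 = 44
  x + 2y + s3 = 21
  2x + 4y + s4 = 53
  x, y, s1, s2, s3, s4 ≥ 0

(0, 0), (4.8, 0), (3.25, 7.75), (1, 10), (0, 10.5)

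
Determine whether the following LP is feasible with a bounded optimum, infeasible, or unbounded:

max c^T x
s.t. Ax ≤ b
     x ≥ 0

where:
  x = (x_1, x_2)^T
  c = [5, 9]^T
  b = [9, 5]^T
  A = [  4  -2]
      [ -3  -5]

Unbounded (objective can increase without bound)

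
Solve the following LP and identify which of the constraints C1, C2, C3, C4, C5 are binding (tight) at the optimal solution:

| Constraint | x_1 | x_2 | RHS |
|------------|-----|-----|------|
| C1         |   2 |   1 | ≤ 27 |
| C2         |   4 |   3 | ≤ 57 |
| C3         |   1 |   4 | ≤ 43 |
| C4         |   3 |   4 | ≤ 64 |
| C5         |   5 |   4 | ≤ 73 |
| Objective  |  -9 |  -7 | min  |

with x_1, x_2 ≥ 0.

At x_1 = 9, x_2 = 7, compute slack b - a·x for each constraint:
  C1: 27 − 25 = 2  (slack)
  C2: 57 − 57 = 0  (binding)
  C3: 43 − 37 = 6  (slack)
  C4: 64 − 55 = 9  (slack)
  C5: 73 − 73 = 0  (binding)

Optimal: x_1 = 9, x_2 = 7
Binding: C2, C5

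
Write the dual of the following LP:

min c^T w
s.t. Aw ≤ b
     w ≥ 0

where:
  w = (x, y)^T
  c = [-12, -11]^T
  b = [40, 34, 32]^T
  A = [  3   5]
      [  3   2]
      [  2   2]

Primal min cᵀx s.t. Ax ≤ b, x ≥ 0  →  Dual max −bᵀy s.t. Aᵀy ≥ −c, y ≥ 0.

Maximize: z = -40y1 - 34y2 - 32y3

Subject to:
  3y1 + 3y2 + 2y3 ≥ 12
  5y1 + 2y2 + 2y3 ≥ 11
  y1, y2, y3 ≥ 0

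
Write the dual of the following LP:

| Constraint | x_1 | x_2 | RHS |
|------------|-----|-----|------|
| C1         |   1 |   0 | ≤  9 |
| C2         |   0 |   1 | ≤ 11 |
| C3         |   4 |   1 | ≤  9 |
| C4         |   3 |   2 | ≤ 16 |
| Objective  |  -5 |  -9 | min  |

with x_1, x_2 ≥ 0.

Primal min cᵀx s.t. Ax ≤ b, x ≥ 0  →  Dual max −bᵀy s.t. Aᵀy ≥ −c, y ≥ 0.

Maximize: z = -9y1 - 11y2 - 9y3 - 16y4

Subject to:
  y1 + 4y3 + 3y4 ≥ 5
  y2 + y3 + 2y4 ≥ 9
  y1, y2, y3, y4 ≥ 0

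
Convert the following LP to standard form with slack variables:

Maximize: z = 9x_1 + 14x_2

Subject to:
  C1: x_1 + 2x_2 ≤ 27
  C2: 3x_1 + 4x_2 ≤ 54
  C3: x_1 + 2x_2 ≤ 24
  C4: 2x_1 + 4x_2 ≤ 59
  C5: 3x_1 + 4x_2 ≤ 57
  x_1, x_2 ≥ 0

max z = 9x_1 + 14x_2

s.t.
  x_1 + 2x_2 + s1 = 27
  3x_1 + 4x_2 + s2 = 54
  x_1 + 2x_2 + s3 = 24
  2x_1 + 4x_2 + s4 = 59
  3x_1 + 4x_2 + s5 = 57
  x_1, x_2, s1, s2, s3, s4, s5 ≥ 0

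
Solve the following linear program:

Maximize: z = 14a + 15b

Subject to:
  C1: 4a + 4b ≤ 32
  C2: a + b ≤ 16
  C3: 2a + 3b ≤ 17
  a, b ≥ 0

Evaluate the objective at each vertex of the feasible region:
  z(0, 0) = 0
  z(8, 0) = 112
  z(7, 1) = 113  ←
  z(0, 5.667) = 85
The maximum is at a = 7, b = 1.

a = 7, b = 1, z = 113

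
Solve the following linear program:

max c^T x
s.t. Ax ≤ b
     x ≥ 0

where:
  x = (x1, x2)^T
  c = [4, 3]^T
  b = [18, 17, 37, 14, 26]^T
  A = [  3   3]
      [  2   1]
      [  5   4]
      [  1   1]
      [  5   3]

Evaluate the objective at each vertex of the feasible region:
  z(0, 0) = 0
  z(5.2, 0) = 20.8
  z(4, 2) = 22  ←
  z(0, 6) = 18
The maximum is at x1 = 4, x2 = 2.

x1 = 4, x2 = 2, z = 22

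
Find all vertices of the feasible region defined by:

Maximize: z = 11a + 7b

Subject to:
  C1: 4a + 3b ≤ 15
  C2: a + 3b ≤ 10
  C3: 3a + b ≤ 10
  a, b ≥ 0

(0, 0), (3.333, 0), (3, 1), (1.667, 2.778), (0, 3.333)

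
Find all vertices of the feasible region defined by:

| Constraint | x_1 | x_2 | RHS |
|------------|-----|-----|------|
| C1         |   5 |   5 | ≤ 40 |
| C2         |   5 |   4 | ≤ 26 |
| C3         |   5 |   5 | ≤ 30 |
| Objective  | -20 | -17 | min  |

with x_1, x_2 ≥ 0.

(0, 0), (5.2, 0), (2, 4), (0, 6)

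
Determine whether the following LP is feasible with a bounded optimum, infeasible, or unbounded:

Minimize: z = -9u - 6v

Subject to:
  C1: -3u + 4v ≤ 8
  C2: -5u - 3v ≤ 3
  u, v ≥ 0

Unbounded (objective can decrease without bound)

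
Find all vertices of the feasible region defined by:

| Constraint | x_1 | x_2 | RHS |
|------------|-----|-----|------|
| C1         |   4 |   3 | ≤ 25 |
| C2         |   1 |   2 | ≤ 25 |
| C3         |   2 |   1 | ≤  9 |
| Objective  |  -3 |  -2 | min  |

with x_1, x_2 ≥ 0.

(0, 0), (4.5, 0), (1, 7), (0, 8.333)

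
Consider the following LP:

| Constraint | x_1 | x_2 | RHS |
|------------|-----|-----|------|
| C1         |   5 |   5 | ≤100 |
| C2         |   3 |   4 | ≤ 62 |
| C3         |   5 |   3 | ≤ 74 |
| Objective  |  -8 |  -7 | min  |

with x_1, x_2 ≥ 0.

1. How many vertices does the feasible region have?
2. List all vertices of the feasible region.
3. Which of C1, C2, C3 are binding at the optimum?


1. 4
2. (0, 0), (14.8, 0), (10, 8), (0, 15.5)
3. C2, C3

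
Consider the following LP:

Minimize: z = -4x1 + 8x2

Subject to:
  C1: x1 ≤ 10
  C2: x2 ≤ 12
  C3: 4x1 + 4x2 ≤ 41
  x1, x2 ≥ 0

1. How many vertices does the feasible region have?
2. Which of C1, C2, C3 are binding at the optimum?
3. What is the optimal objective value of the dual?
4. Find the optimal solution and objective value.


1. 4
2. C1
3. -40
4. x1 = 10, x2 = 0, z = -40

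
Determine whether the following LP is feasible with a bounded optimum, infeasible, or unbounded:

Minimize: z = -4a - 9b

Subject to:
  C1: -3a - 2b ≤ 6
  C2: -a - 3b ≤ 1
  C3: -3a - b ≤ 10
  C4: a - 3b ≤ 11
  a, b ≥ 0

Unbounded (objective can decrease without bound)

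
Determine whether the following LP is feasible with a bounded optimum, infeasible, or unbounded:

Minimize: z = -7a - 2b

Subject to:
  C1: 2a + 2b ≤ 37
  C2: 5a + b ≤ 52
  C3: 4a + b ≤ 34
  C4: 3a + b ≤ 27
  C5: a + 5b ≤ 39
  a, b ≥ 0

Feasible with a bounded optimal solution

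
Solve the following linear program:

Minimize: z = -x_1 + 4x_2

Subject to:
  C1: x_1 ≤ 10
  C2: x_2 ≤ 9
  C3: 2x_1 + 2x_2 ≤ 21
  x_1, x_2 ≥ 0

Evaluate the objective at each vertex of the feasible region:
  z(0, 0) = 0
  z(10, 0) = -10  ←
  z(10, 0.5) = -8
  z(1.5, 9) = 34.5
  z(0, 9) = 36
The minimum is at x_1 = 10, x_2 = 0.

x_1 = 10, x_2 = 0, z = -10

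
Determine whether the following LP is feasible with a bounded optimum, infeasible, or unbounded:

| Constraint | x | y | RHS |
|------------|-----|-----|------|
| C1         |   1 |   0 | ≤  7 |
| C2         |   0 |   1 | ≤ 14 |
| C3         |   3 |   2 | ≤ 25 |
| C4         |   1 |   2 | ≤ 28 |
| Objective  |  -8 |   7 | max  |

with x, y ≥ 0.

Feasible with a bounded optimal solution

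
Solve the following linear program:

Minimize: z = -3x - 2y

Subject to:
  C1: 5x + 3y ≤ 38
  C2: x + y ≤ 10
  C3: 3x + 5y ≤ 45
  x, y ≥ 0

Evaluate the objective at each vertex of the feasible region:
  z(0, 0) = 0
  z(7.6, 0) = -22.8
  z(4, 6) = -24  ←
  z(2.5, 7.5) = -22.5
  z(0, 9) = -18
The minimum is at x = 4, y = 6.

x = 4, y = 6, z = -24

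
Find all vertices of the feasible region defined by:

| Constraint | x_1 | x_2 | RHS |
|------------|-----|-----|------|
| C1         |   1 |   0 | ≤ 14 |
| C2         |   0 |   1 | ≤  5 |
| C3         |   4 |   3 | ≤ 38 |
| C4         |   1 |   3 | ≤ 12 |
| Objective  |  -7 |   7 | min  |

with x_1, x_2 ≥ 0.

(0, 0), (9.5, 0), (8.667, 1.111), (0, 4)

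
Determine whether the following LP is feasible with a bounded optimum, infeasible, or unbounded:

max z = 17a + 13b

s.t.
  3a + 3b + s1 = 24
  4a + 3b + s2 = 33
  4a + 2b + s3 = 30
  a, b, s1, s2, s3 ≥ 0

Feasible with a bounded optimal solution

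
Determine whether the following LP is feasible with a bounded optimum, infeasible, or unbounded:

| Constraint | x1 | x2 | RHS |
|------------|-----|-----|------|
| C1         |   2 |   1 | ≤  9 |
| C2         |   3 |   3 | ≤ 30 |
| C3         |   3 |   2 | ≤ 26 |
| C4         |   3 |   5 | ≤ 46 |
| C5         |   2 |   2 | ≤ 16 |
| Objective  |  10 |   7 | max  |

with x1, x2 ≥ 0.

Feasible with a bounded optimal solution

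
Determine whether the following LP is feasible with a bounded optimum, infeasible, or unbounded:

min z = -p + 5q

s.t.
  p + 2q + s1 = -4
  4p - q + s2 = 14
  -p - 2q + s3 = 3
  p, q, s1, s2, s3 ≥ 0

Infeasible (no feasible solution exists)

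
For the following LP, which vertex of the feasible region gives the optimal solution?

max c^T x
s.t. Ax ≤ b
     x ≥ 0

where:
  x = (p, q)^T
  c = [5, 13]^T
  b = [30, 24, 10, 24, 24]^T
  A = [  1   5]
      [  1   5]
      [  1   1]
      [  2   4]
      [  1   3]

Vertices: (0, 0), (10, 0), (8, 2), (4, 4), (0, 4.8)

Evaluate the objective at each vertex of the feasible region:
  z(0, 0) = 0
  z(10, 0) = 50
  z(8, 2) = 66
  z(4, 4) = 72  ←
  z(0, 4.8) = 62.4
The maximum is at p = 4, q = 4.

(4, 4)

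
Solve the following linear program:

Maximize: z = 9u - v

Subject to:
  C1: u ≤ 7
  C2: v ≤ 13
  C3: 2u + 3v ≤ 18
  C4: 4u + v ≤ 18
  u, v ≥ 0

Evaluate the objective at each vertex of the feasible region:
  z(0, 0) = 0
  z(4.5, 0) = 40.5  ←
  z(3.6, 3.6) = 28.8
  z(0, 6) = -6
The maximum is at u = 4.5, v = 0.

u = 4.5, v = 0, z = 40.5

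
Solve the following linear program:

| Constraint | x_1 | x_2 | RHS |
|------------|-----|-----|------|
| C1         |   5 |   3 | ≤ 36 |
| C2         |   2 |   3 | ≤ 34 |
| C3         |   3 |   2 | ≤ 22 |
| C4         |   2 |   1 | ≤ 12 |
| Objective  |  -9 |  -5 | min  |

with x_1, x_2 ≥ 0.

Evaluate the objective at each vertex of the feasible region:
  z(0, 0) = 0
  z(6, 0) = -54
  z(2, 8) = -58  ←
  z(0, 11) = -55
The minimum is at x_1 = 2, x_2 = 8.

x_1 = 2, x_2 = 8, z = -58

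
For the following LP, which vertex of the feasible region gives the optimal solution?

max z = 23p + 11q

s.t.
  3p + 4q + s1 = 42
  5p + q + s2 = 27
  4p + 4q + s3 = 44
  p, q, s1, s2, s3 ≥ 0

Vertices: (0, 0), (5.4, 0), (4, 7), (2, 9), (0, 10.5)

Evaluate the objective at each vertex of the feasible region:
  z(0, 0) = 0
  z(5.4, 0) = 124.2
  z(4, 7) = 169  ←
  z(2, 9) = 145
  z(0, 10.5) = 115.5
The maximum is at p = 4, q = 7.

(4, 7)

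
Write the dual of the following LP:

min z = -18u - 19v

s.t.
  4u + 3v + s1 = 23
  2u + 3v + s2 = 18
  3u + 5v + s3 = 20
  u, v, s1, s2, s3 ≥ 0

Primal min cᵀx s.t. Ax ≤ b, x ≥ 0  →  Dual max −bᵀy s.t. Aᵀy ≥ −c, y ≥ 0.

Maximize: z = -23y1 - 18y2 - 20y3

Subject to:
  4y1 + 2y2 + 3y3 ≥ 18
  3y1 + 3y2 + 5y3 ≥ 19
  y1, y2, y3 ≥ 0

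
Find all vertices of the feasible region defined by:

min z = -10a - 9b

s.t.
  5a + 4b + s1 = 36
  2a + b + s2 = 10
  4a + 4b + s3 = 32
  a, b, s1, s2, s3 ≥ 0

(0, 0), (5, 0), (2, 6), (0, 8)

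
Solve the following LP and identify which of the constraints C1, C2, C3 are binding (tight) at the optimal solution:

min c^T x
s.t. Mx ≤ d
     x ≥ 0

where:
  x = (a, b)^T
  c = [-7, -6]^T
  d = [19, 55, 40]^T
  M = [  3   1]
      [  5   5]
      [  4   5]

At a = 5, b = 4, compute slack b - a·x for each constraint:
  C1: 19 − 19 = 0  (binding)
  C2: 55 − 45 = 10  (slack)
  C3: 40 − 40 = 0  (binding)

Optimal: a = 5, b = 4
Binding: C1, C3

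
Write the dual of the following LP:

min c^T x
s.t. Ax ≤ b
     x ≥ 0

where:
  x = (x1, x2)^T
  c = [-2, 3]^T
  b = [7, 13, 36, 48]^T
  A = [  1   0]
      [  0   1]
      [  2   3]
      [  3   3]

Primal min cᵀx s.t. Ax ≤ b, x ≥ 0  →  Dual max −bᵀy s.t. Aᵀy ≥ −c, y ≥ 0.

Maximize: z = -7y1 - 13y2 - 36y3 - 48y4

Subject to:
  y1 + 2y3 + 3y4 ≥ 2
  y2 + 3y3 + 3y4 ≥ -3
  y1, y2, y3, y4 ≥ 0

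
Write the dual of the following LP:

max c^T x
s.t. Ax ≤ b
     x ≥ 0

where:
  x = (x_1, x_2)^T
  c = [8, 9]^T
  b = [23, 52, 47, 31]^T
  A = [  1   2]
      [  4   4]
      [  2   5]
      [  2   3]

Primal max cᵀx s.t. Ax ≤ b, x ≥ 0  →  Dual min bᵀy s.t. Aᵀy ≥ c, y ≥ 0.

Minimize: z = 23y1 + 52y2 + 47y3 + 31y4

Subject to:
  y1 + 4y2 + 2y3 + 2y4 ≥ 8
  2y1 + 4y2 + 5y3 + 3y4 ≥ 9
  y1, y2, y3, y4 ≥ 0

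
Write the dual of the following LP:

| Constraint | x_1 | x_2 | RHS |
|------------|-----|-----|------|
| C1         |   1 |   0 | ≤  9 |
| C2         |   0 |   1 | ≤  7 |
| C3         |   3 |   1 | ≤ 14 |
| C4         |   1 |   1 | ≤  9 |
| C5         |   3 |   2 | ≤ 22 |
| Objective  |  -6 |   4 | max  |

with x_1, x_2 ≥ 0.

Primal max cᵀx s.t. Ax ≤ b, x ≥ 0  →  Dual min bᵀy s.t. Aᵀy ≥ c, y ≥ 0.

Minimize: z = 9y1 + 7y2 + 14y3 + 9y4 + 22y5

Subject to:
  y1 + 3y3 + y4 + 3y5 ≥ -6
  y2 + y3 + y4 + 2y5 ≥ 4
  y1, y2, y3, y4, y5 ≥ 0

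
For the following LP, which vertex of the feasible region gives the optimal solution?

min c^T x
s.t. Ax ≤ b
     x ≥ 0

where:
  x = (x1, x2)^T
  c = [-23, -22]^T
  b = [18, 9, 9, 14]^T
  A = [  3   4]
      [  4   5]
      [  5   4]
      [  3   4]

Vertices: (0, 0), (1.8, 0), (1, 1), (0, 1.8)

Evaluate the objective at each vertex of the feasible region:
  z(0, 0) = 0
  z(1.8, 0) = -41.4
  z(1, 1) = -45  ←
  z(0, 1.8) = -39.6
The minimum is at x1 = 1, x2 = 1.

(1, 1)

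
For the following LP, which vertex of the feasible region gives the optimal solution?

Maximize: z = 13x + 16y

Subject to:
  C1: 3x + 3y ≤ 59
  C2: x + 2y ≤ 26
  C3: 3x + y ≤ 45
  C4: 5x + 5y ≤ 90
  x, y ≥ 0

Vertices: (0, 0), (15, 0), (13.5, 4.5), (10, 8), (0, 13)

Evaluate the objective at each vertex of the feasible region:
  z(0, 0) = 0
  z(15, 0) = 195
  z(13.5, 4.5) = 247.5
  z(10, 8) = 258  ←
  z(0, 13) = 208
The maximum is at x = 10, y = 8.

(10, 8)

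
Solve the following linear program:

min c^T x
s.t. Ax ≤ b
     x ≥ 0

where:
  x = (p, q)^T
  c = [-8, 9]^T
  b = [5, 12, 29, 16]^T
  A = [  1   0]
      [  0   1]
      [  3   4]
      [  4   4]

Evaluate the objective at each vertex of the feasible region:
  z(0, 0) = 0
  z(4, 0) = -32  ←
  z(0, 4) = 36
The minimum is at p = 4, q = 0.

p = 4, q = 0, z = -32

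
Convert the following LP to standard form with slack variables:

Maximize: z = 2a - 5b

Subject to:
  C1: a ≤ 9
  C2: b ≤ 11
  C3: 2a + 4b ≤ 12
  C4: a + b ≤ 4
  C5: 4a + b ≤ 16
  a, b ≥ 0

max z = 2a - 5b

s.t.
  a + s1 = 9
  b + s2 = 11
  2a + 4b + s3 = 12
  a + b + s4 = 4
  4a + b + s5 = 16
  a, b, s1, s2, s3, s4, s5 ≥ 0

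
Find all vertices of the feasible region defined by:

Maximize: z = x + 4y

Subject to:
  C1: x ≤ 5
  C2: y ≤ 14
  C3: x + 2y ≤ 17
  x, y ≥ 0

(0, 0), (5, 0), (5, 6), (0, 8.5)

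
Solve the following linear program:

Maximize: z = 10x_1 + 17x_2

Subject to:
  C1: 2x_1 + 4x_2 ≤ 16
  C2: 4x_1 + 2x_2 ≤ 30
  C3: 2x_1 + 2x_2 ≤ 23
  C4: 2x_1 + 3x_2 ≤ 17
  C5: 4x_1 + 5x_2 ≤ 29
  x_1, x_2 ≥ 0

Evaluate the objective at each vertex of the feasible region:
  z(0, 0) = 0
  z(7.25, 0) = 72.5
  z(6, 1) = 77  ←
  z(0, 4) = 68
The maximum is at x_1 = 6, x_2 = 1.

x_1 = 6, x_2 = 1, z = 77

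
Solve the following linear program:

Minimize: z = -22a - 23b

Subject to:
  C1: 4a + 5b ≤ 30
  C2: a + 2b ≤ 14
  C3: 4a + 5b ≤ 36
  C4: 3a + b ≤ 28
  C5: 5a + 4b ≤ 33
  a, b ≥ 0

Evaluate the objective at each vertex of the feasible region:
  z(0, 0) = 0
  z(6.6, 0) = -145.2
  z(5, 2) = -156  ←
  z(0, 6) = -138
The minimum is at a = 5, b = 2.

a = 5, b = 2, z = -156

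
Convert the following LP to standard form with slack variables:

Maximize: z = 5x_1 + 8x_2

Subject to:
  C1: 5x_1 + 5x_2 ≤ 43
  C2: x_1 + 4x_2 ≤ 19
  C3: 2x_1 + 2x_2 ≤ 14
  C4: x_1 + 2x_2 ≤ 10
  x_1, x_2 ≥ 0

max z = 5x_1 + 8x_2

s.t.
  5x_1 + 5x_2 + s1 = 43
  x_1 + 4x_2 + s2 = 19
  2x_1 + 2x_2 + s3 = 14
  x_1 + 2x_2 + s4 = 10
  x_1, x_2, s1, s2, s3, s4 ≥ 0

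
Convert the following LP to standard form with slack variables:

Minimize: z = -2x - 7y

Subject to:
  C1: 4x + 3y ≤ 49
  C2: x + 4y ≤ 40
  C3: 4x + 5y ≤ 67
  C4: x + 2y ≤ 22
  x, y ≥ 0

min z = -2x - 7y

s.t.
  4x + 3y + s1 = 49
  x + 4y + s2 = 40
  4x + 5y + s3 = 67
  x + 2y + s4 = 22
  x, y, s1, s2, s3, s4 ≥ 0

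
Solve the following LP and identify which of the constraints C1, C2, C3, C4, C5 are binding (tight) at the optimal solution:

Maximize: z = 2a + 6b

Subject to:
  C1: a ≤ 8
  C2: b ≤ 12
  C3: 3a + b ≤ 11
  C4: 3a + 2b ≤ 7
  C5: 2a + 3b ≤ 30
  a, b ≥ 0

At a = 0, b = 3.5, compute slack b - a·x for each constraint:
  C1: 8 − 0 = 8  (slack)
  C2: 12 − 3.5 = 8.5  (slack)
  C3: 11 − 3.5 = 7.5  (slack)
  C4: 7 − 7 = 0  (binding)
  C5: 30 − 10.5 = 19.5  (slack)

Optimal: a = 0, b = 3.5
Binding: C4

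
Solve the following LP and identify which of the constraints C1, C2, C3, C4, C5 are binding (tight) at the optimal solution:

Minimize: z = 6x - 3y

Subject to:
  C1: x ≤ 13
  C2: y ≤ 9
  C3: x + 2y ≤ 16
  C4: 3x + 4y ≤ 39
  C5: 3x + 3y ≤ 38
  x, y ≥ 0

At x = 0, y = 8, compute slack b - a·x for each constraint:
  C1: 13 − 0 = 13  (slack)
  C2: 9 − 8 = 1  (slack)
  C3: 16 − 16 = 0  (binding)
  C4: 39 − 32 = 7  (slack)
  C5: 38 − 24 = 14  (slack)

Optimal: x = 0, y = 8
Binding: C3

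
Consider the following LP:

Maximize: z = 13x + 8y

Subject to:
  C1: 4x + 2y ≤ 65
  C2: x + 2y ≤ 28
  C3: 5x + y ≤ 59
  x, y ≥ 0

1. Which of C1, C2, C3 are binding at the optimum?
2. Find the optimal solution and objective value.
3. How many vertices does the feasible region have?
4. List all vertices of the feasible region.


1. C2, C3
2. x = 10, y = 9, z = 202
3. 4
4. (0, 0), (11.8, 0), (10, 9), (0, 14)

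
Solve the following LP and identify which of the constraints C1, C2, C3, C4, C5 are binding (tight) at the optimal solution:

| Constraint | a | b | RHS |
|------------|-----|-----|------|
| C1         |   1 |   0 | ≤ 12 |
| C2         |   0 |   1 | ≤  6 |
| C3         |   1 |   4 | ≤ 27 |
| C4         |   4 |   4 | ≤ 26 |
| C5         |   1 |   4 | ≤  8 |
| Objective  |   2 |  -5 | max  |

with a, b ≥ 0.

At a = 6.5, b = 0, compute slack b - a·x for each constraint:
  C1: 12 − 6.5 = 5.5  (slack)
  C2: 6 − 0 = 6  (slack)
  C3: 27 − 6.5 = 20.5  (slack)
  C4: 26 − 26 = 0  (binding)
  C5: 8 − 6.5 = 1.5  (slack)

Optimal: a = 6.5, b = 0
Binding: C4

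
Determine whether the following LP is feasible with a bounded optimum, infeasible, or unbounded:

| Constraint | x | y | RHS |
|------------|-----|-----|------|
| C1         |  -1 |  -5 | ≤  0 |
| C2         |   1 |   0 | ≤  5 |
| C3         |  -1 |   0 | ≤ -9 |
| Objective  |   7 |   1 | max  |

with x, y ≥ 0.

Infeasible (no feasible solution exists)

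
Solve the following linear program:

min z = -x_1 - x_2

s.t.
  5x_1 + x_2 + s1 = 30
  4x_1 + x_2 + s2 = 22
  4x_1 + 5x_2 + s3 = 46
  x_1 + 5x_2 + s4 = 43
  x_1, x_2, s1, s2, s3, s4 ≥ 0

Evaluate the objective at each vertex of the feasible region:
  z(0, 0) = 0
  z(5.5, 0) = -5.5
  z(4, 6) = -10  ←
  z(1, 8.4) = -9.4
  z(0, 8.6) = -8.6
The minimum is at x_1 = 4, x_2 = 6.

x_1 = 4, x_2 = 6, z = -10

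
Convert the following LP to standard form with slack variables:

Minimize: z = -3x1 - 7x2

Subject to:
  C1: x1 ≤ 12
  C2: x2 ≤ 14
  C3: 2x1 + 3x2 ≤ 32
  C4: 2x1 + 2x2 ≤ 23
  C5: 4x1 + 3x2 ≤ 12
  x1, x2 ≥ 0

min z = -3x1 - 7x2

s.t.
  x1 + s1 = 12
  x2 + s2 = 14
  2x1 + 3x2 + s3 = 32
  2x1 + 2x2 + s4 = 23
  4x1 + 3x2 + s5 = 12
  x1, x2, s1, s2, s3, s4, s5 ≥ 0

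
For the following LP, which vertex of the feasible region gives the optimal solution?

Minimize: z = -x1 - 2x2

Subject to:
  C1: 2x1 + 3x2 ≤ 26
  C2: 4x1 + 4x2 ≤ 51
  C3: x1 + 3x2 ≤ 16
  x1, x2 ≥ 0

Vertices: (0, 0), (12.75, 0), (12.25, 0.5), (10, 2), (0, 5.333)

Evaluate the objective at each vertex of the feasible region:
  z(0, 0) = 0
  z(12.75, 0) = -12.75
  z(12.25, 0.5) = -13.25
  z(10, 2) = -14  ←
  z(0, 5.333) = -10.67
The minimum is at x1 = 10, x2 = 2.

(10, 2)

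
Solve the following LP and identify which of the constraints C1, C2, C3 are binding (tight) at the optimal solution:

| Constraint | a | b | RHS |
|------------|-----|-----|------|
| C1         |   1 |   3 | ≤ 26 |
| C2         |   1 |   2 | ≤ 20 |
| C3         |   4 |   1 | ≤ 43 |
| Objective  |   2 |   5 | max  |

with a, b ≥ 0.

At a = 8, b = 6, compute slack b - a·x for each constraint:
  C1: 26 − 26 = 0  (binding)
  C2: 20 − 20 = 0  (binding)
  C3: 43 − 38 = 5  (slack)

Optimal: a = 8, b = 6
Binding: C1, C2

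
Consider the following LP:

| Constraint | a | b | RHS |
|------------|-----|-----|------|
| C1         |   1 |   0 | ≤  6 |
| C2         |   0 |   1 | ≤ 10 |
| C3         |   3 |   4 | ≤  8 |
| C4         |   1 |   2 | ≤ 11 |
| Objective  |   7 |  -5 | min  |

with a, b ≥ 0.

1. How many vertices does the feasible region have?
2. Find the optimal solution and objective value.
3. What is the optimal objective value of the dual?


1. 3
2. a = 0, b = 2, z = -10
3. -10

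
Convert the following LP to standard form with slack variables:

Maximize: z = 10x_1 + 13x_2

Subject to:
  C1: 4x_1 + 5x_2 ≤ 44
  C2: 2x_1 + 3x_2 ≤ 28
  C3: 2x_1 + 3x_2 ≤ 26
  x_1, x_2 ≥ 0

max z = 10x_1 + 13x_2

s.t.
  4x_1 + 5x_2 + s1 = 44
  2x_1 + 3x_2 + s2 = 28
  2x_1 + 3x_2 + s3 = 26
  x_1, x_2, s1, s2, s3 ≥ 0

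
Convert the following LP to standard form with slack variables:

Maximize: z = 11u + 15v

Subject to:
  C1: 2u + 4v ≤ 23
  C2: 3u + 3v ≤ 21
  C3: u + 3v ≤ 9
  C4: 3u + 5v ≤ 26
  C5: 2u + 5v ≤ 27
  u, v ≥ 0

max z = 11u + 15v

s.t.
  2u + 4v + s1 = 23
  3u + 3v + s2 = 21
  u + 3v + s3 = 9
  3u + 5v + s4 = 26
  2u + 5v + s5 = 27
  u, v, s1, s2, s3, s4, s5 ≥ 0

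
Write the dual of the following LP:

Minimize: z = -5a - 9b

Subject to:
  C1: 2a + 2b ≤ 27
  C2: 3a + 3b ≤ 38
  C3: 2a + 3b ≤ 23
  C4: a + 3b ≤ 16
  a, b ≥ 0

Primal min cᵀx s.t. Ax ≤ b, x ≥ 0  →  Dual max −bᵀy s.t. Aᵀy ≥ −c, y ≥ 0.

Maximize: z = -27y1 - 38y2 - 23y3 - 16y4

Subject to:
  2y1 + 3y2 + 2y3 + y4 ≥ 5
  2y1 + 3y2 + 3y3 + 3y4 ≥ 9
  y1, y2, y3, y4 ≥ 0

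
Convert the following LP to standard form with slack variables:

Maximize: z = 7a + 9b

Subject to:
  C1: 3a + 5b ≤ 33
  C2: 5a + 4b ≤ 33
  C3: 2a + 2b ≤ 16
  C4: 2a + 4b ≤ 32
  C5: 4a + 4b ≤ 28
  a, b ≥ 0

max z = 7a + 9b

s.t.
  3a + 5b + s1 = 33
  5a + 4b + s2 = 33
  2a + 2b + s3 = 16
  2a + 4b + s4 = 32
  4a + 4b + s5 = 28
  a, b, s1, s2, s3, s4, s5 ≥ 0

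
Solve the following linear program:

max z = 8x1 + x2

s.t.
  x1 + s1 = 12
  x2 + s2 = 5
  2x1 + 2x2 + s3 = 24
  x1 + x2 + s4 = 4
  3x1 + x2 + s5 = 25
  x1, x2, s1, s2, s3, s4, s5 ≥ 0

Evaluate the objective at each vertex of the feasible region:
  z(0, 0) = 0
  z(4, 0) = 32  ←
  z(0, 4) = 4
The maximum is at x1 = 4, x2 = 0.

x1 = 4, x2 = 0, z = 32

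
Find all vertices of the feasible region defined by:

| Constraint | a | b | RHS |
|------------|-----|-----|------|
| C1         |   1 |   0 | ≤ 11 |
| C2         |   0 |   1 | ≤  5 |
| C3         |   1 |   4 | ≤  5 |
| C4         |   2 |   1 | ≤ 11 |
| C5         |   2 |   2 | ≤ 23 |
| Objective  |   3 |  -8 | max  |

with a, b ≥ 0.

(0, 0), (5, 0), (0, 1.25)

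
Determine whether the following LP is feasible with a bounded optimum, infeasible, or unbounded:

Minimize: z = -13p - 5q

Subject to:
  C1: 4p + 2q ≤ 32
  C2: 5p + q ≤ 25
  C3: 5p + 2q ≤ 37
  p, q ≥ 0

Feasible with a bounded optimal solution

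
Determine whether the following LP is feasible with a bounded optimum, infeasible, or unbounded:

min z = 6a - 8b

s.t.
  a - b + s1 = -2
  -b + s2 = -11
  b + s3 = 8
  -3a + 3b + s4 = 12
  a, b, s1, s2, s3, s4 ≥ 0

Infeasible (no feasible solution exists)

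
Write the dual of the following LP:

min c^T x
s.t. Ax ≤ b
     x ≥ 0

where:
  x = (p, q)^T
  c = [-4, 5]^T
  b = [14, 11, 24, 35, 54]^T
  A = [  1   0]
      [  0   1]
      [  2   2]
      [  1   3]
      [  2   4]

Primal min cᵀx s.t. Ax ≤ b, x ≥ 0  →  Dual max −bᵀy s.t. Aᵀy ≥ −c, y ≥ 0.

Maximize: z = -14y1 - 11y2 - 24y3 - 35y4 - 54y5

Subject to:
  y1 + 2y3 + y4 + 2y5 ≥ 4
  y2 + 2y3 + 3y4 + 4y5 ≥ -5
  y1, y2, y3, y4, y5 ≥ 0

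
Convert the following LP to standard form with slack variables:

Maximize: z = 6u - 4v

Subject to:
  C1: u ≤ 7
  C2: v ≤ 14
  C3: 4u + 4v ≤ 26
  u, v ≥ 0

max z = 6u - 4v

s.t.
  u + s1 = 7
  v + s2 = 14
  4u + 4v + s3 = 26
  u, v, s1, s2, s3 ≥ 0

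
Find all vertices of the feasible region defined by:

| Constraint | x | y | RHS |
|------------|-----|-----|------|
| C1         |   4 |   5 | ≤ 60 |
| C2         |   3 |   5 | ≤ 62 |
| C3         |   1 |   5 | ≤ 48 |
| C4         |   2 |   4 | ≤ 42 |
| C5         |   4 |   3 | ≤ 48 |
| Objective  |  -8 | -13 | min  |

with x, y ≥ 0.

(0, 0), (12, 0), (7.5, 6), (5, 8), (3, 9), (0, 9.6)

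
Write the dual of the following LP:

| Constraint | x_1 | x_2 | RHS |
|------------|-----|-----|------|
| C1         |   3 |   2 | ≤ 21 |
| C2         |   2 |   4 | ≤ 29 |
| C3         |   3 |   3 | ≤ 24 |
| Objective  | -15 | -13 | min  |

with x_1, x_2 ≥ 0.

Primal min cᵀx s.t. Ax ≤ b, x ≥ 0  →  Dual max −bᵀy s.t. Aᵀy ≥ −c, y ≥ 0.

Maximize: z = -21y1 - 29y2 - 24y3

Subject to:
  3y1 + 2y2 + 3y3 ≥ 15
  2y1 + 4y2 + 3y3 ≥ 13
  y1, y2, y3 ≥ 0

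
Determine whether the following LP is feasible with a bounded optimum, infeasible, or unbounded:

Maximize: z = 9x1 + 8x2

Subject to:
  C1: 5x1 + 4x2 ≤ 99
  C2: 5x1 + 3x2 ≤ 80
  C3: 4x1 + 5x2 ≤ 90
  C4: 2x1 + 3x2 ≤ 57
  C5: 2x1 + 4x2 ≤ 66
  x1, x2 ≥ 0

Feasible with a bounded optimal solution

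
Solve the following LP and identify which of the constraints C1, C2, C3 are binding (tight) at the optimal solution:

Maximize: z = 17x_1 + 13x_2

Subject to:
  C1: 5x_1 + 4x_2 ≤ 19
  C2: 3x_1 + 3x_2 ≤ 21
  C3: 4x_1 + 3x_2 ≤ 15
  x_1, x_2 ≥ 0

At x_1 = 3, x_2 = 1, compute slack b - a·x for each constraint:
  C1: 19 − 19 = 0  (binding)
  C2: 21 − 12 = 9  (slack)
  C3: 15 − 15 = 0  (binding)

Optimal: x_1 = 3, x_2 = 1
Binding: C1, C3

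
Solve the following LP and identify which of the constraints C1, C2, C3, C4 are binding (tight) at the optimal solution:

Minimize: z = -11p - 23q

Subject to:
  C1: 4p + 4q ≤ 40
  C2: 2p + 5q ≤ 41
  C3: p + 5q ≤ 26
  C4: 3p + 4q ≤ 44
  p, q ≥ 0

At p = 6, q = 4, compute slack b - a·x for each constraint:
  C1: 40 − 40 = 0  (binding)
  C2: 41 − 32 = 9  (slack)
  C3: 26 − 26 = 0  (binding)
  C4: 44 − 34 = 10  (slack)

Optimal: p = 6, q = 4
Binding: C1, C3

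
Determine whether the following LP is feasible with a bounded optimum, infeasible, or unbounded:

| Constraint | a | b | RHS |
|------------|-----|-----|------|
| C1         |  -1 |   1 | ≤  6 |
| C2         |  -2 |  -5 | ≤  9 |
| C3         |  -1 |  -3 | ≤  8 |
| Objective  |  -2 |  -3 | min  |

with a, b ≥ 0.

Unbounded (objective can decrease without bound)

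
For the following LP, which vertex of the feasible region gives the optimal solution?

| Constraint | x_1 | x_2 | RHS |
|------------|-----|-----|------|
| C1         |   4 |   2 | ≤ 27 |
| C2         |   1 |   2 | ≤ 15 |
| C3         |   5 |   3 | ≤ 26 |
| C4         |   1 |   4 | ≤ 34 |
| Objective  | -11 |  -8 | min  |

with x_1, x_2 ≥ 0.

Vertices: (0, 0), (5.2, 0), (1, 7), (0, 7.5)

Evaluate the objective at each vertex of the feasible region:
  z(0, 0) = 0
  z(5.2, 0) = -57.2
  z(1, 7) = -67  ←
  z(0, 7.5) = -60
The minimum is at x_1 = 1, x_2 = 7.

(1, 7)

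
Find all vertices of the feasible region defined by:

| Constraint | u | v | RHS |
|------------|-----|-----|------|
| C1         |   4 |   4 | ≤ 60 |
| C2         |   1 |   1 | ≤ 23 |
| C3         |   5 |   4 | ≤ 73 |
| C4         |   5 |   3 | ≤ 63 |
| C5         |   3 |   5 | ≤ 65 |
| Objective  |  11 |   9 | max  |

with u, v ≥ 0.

(0, 0), (12.6, 0), (9, 6), (5, 10), (0, 13)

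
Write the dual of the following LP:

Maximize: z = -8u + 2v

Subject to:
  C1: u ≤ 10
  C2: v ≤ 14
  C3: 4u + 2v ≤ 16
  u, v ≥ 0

Primal max cᵀx s.t. Ax ≤ b, x ≥ 0  →  Dual min bᵀy s.t. Aᵀy ≥ c, y ≥ 0.

Minimize: z = 10y1 + 14y2 + 16y3

Subject to:
  y1 + 4y3 ≥ -8
  y2 + 2y3 ≥ 2
  y1, y2, y3 ≥ 0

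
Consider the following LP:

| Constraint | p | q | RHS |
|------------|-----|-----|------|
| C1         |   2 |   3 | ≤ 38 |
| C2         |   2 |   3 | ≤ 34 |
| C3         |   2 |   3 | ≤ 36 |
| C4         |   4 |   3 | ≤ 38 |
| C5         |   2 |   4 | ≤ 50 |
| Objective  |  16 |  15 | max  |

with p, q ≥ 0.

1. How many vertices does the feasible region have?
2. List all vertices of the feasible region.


1. 4
2. (0, 0), (9.5, 0), (2, 10), (0, 11.33)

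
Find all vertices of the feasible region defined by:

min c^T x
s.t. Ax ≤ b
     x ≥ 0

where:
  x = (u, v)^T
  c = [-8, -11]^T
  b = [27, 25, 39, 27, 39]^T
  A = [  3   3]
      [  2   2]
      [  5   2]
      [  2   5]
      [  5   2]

(0, 0), (7.8, 0), (7, 2), (6, 3), (0, 5.4)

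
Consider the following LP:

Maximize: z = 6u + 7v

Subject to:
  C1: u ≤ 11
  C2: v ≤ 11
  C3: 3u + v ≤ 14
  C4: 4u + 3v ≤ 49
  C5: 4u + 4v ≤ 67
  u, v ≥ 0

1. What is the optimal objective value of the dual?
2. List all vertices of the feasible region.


1. 83
2. (0, 0), (4.667, 0), (1, 11), (0, 11)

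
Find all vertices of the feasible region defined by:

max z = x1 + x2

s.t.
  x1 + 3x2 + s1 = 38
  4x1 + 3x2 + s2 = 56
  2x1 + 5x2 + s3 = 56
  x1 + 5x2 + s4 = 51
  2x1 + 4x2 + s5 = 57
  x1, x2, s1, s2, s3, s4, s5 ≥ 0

(0, 0), (14, 0), (8, 8), (5, 9.2), (0, 10.2)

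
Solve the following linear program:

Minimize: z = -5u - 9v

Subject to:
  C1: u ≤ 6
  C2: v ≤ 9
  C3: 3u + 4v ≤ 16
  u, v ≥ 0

Evaluate the objective at each vertex of the feasible region:
  z(0, 0) = 0
  z(5.333, 0) = -26.67
  z(0, 4) = -36  ←
The minimum is at u = 0, v = 4.

u = 0, v = 4, z = -36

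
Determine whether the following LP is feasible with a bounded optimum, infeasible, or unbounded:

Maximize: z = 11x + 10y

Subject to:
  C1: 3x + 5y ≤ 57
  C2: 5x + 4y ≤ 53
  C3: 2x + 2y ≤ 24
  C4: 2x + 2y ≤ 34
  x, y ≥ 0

Feasible with a bounded optimal solution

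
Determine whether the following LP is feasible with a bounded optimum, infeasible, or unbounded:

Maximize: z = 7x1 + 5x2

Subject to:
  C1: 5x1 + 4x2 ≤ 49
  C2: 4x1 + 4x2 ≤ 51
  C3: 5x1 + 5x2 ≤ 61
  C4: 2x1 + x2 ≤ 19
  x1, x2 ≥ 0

Feasible with a bounded optimal solution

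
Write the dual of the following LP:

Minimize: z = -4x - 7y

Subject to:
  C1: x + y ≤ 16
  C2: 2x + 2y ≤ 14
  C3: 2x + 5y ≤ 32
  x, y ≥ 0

Primal min cᵀx s.t. Ax ≤ b, x ≥ 0  →  Dual max −bᵀy s.t. Aᵀy ≥ −c, y ≥ 0.

Maximize: z = -16y1 - 14y2 - 32y3

Subject to:
  y1 + 2y2 + 2y3 ≥ 4
  y1 + 2y2 + 5y3 ≥ 7
  y1, y2, y3 ≥ 0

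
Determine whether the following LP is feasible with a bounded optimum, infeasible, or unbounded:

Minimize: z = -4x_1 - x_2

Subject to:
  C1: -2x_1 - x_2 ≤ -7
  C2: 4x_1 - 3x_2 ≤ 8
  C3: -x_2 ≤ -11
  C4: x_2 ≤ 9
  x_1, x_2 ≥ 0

Infeasible (no feasible solution exists)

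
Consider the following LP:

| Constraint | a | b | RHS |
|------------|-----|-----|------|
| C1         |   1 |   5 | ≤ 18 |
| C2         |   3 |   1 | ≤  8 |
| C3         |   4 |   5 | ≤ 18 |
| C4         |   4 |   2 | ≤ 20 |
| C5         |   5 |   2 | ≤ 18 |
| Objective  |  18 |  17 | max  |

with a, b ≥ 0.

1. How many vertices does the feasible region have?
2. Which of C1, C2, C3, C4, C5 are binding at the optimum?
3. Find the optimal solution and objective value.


1. 4
2. C2, C3
3. a = 2, b = 2, z = 70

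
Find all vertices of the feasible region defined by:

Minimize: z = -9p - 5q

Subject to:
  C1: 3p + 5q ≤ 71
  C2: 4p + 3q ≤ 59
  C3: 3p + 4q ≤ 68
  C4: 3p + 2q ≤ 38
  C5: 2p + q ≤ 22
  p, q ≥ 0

(0, 0), (11, 0), (6, 10), (5.333, 11), (0, 14.2)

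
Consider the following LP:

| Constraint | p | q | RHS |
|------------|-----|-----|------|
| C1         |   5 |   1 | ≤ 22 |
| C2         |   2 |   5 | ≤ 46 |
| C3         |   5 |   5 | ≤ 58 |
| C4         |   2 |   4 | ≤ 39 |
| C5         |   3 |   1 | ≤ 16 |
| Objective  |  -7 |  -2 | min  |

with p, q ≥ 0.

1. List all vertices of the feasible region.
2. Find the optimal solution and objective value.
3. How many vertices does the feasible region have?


1. (0, 0), (4.4, 0), (3, 7), (2.615, 8.154), (0, 9.2)
2. p = 3, q = 7, z = -35
3. 5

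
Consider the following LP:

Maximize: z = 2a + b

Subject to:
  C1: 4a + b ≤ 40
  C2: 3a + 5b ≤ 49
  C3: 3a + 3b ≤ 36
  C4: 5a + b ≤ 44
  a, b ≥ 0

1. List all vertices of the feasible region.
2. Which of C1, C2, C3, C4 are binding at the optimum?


1. (0, 0), (8.8, 0), (8, 4), (5.5, 6.5), (0, 9.8)
2. C3, C4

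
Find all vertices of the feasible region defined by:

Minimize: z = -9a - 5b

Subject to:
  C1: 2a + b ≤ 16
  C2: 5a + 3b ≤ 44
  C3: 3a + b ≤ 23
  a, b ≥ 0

(0, 0), (7.667, 0), (7, 2), (4, 8), (0, 14.67)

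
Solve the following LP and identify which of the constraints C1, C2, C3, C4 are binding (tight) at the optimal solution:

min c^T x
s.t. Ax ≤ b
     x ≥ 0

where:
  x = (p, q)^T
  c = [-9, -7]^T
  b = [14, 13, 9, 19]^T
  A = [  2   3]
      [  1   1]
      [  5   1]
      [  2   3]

At p = 1, q = 4, compute slack b - a·x for each constraint:
  C1: 14 − 14 = 0  (binding)
  C2: 13 − 5 = 8  (slack)
  C3: 9 − 9 = 0  (binding)
  C4: 19 − 14 = 5  (slack)

Optimal: p = 1, q = 4
Binding: C1, C3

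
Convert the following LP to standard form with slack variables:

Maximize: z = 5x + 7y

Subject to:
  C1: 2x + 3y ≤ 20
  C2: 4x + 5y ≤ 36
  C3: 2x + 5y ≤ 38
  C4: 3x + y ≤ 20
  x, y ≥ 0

max z = 5x + 7y

s.t.
  2x + 3y + s1 = 20
  4x + 5y + s2 = 36
  2x + 5y + s3 = 38
  3x + y + s4 = 20
  x, y, s1, s2, s3, s4 ≥ 0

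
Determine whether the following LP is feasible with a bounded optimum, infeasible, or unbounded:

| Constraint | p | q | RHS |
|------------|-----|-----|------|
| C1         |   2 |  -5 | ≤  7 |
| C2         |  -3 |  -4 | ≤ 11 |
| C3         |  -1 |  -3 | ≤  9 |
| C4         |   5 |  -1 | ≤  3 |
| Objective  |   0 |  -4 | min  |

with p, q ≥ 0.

Unbounded (objective can decrease without bound)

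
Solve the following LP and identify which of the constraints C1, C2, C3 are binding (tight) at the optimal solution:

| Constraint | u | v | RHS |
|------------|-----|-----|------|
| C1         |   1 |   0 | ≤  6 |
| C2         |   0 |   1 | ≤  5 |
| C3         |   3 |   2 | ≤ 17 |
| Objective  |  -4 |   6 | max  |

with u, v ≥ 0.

At u = 0, v = 5, compute slack b - a·x for each constraint:
  C1: 6 − 0 = 6  (slack)
  C2: 5 − 5 = 0  (binding)
  C3: 17 − 10 = 7  (slack)

Optimal: u = 0, v = 5
Binding: C2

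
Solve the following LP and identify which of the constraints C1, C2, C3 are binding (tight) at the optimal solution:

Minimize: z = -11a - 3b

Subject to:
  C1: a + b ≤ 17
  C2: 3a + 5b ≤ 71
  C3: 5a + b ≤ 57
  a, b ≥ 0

At a = 10, b = 7, compute slack b - a·x for each constraint:
  C1: 17 − 17 = 0  (binding)
  C2: 71 − 65 = 6  (slack)
  C3: 57 − 57 = 0  (binding)

Optimal: a = 10, b = 7
Binding: C1, C3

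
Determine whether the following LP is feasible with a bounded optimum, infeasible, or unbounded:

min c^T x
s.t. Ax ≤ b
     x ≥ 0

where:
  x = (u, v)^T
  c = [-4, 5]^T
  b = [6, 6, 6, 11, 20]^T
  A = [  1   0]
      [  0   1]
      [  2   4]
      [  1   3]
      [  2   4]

Feasible with a bounded optimal solution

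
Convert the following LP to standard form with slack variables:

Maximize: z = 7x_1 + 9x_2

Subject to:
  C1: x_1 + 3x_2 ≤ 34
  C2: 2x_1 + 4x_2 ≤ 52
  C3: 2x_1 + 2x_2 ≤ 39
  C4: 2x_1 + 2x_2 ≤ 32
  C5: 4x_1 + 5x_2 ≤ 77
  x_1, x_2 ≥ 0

max z = 7x_1 + 9x_2

s.t.
  x_1 + 3x_2 + s1 = 34
  2x_1 + 4x_2 + s2 = 52
  2x_1 + 2x_2 + s3 = 39
  2x_1 + 2x_2 + s4 = 32
  4x_1 + 5x_2 + s5 = 77
  x_1, x_2, s1, s2, s3, s4, s5 ≥ 0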